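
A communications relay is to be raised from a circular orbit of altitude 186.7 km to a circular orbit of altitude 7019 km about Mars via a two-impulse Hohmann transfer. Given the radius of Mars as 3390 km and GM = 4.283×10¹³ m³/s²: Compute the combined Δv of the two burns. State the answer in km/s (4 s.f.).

Δv_total ≈ 1.339 km/s

r₁ = 3390 + 186.7 = 3576.7 km = 3.5767×10⁶ m.
r₂ = 3390 + 7019 = 10409 km = 1.0409×10⁷ m.
Transfer ellipse a_t = (r₁ + r₂)/2 = 6.993×10⁶ m.
At r₁: circular v_c1 = √(μ/r₁) = 3460 m/s; transfer-periapsis v_p = √[μ(2/r₁ − 1/a_t)] = 4222 m/s.
Δv₁ = v_p − v_c1 = 761.5 m/s.
At r₂: circular v_c2 = √(μ/r₂) = 2028 m/s; transfer-apoapsis v_a = √[μ(2/r₂ − 1/a_t)] = 1451 m/s.
Δv₂ = v_c2 − v_a = 577.8 m/s.
Total Δv = Δv₁ + Δv₂ = 1339 m/s = 1.339 km/s.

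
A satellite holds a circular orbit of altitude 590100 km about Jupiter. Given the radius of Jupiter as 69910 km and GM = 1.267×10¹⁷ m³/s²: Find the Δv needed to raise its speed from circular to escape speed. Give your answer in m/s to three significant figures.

Δv ≈ 5740 m/s

r = 69910 + 590100 = 660010 km = 6.6001×10⁸ m.
Circular speed v_c = √(μ/r) = 13860 m/s.
Escape speed v_esc = √(2μ/r) = √2 × v_c = 19590 m/s.
Δv = v_esc − v_c = 5739 m/s.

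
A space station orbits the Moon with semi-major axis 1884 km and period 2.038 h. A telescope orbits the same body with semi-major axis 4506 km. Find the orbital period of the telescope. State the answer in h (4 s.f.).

T₂ ≈ 7.538 h

Kepler's third law: T² ∝ a³, so T₂ = T₁ (a₂/a₁)^(3/2).
a₂/a₁ = 2.392, (a₂/a₁)^(3/2) = 3.699.
T₂ = 2.038 × 3.699 = 7.538 h.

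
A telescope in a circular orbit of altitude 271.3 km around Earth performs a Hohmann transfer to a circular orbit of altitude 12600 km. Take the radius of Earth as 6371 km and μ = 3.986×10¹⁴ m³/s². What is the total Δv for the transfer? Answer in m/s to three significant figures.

r₁ = 6371 + 271.3 = 6642.3 km = 6.6423×10⁶ m.
r₂ = 6371 + 12600 = 18971 km = 1.8971×10⁷ m.
Transfer ellipse a_t = (r₁ + r₂)/2 = 1.281×10⁷ m.
At r₁: circular v_c1 = √(μ/r₁) = 7747 m/s; transfer-perigee v_p = √[μ(2/r₁ − 1/a_t)] = 9428 m/s.
Δv₁ = v_p − v_c1 = 1682 m/s.
At r₂: circular v_c2 = √(μ/r₂) = 4584 m/s; transfer-apogee v_a = √[μ(2/r₂ − 1/a_t)] = 3301 m/s.
Δv₂ = v_c2 − v_a = 1283 m/s.
Total Δv = Δv₁ + Δv₂ = 2964 m/s.

Δv_total ≈ 2960 m/s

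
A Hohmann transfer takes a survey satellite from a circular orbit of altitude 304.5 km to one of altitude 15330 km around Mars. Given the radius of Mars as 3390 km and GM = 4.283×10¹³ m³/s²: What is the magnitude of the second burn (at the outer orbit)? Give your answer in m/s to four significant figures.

r₁ = 3390 + 304.5 = 3694.5 km = 3.6945×10⁶ m.
r₂ = 3390 + 15330 = 18720 km = 1.8720×10⁷ m.
Transfer ellipse a_t = (r₁ + r₂)/2 = 1.121×10⁷ m.
At r₁: circular v_c1 = √(μ/r₁) = 3405 m/s; transfer-periapsis v_p = √[μ(2/r₁ − 1/a_t)] = 4400 m/s.
At r₂: circular v_c2 = √(μ/r₂) = 1513 m/s; transfer-apoapsis v_a = √[μ(2/r₂ − 1/a_t)] = 868.5 m/s.
Δv₂ = v_c2 − v_a = 644.1 m/s.

Δv ≈ 644.1 m/s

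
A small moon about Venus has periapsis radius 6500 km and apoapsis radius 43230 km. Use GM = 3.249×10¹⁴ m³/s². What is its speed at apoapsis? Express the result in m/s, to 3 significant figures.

Semi-major axis a = (r_p + r_a)/2 = 24865 km = 2.486×10⁷ m.
Vis-viva: v² = μ(2/r − 1/a) = 3.249×10¹⁴ × (4.626×10⁻⁸ − 4.022×10⁻⁸) = 1.965×10⁶ m²/s².
v = 1402 m/s.

v ≈ 1400 m/s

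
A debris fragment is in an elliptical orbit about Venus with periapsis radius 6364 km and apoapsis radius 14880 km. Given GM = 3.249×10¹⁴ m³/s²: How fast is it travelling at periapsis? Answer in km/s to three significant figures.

Semi-major axis a = (r_p + r_a)/2 = 10622 km = 1.062×10⁷ m.
Vis-viva: v² = μ(2/r − 1/a) = 3.249×10¹⁴ × (3.143×10⁻⁷ − 9.414×10⁻⁸) = 7.152×10⁷ m²/s².
v = 8457 m/s = 8.457 km/s.

v ≈ 8.46 km/s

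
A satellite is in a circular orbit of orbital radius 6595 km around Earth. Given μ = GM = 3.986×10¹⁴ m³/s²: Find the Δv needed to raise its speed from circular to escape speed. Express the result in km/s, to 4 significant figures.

Δv ≈ 3.220 km/s

r = 6595 km = 6.595×10⁶ m.
Circular speed v_c = √(μ/r) = 7774 m/s.
Escape speed v_esc = √(2μ/r) = √2 × v_c = 10990 m/s.
Δv = v_esc − v_c = 3220 m/s = 3.220 km/s.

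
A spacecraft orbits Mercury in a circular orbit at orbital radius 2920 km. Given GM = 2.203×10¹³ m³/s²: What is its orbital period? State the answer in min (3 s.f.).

r = 2920 km = 2.920×10⁶ m.
Kepler's third law: T = 2π√(r³/μ) = 2π√((2.920×10⁶)³ / 2.203×10¹³).
r³/μ = 1.130×10⁶ s², so T = 2π × 1.063×10³ = 6.680×10³ s.
Converting: 6.680×10³ s ÷ 60.00 = 111.3 min.

T ≈ 111 min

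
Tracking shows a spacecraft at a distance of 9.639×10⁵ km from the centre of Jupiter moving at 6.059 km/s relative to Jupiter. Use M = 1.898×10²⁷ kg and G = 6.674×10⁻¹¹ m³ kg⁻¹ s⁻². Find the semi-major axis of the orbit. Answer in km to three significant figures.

a ≈ 5.60×10⁵ km

μ = GM = 6.674×10⁻¹¹ × 1.898×10²⁷ = 1.267×10¹⁷ m³/s².
r = 9.639×10⁸ m.
Vis-viva rearranged: 1/a = 2/r − v²/μ = 2.075×10⁻⁹ − 2.898×10⁻¹⁰ = 1.785×10⁻⁹ m⁻¹.
a = 5.602×10⁸ m = 5.6020×10⁵ km.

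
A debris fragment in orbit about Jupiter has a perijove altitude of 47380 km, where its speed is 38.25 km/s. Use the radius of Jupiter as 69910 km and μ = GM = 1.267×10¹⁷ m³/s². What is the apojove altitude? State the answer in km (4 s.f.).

r_p = 69910 + 47380 = 1.1729×10⁵ km = 1.173×10⁸ m.
Specific energy ε = v²/2 − μ/r = -3.487×10⁸ J/kg, so a = −μ/(2ε) = 1.817×10⁸ m.
The apsides satisfy r_p + r_a = 2a, so the apojove radius is 2a − r_p = 2.461×10⁸ m = 2.4606×10⁵ km.
Apojove altitude = 2.4606×10⁵ − 69910 = 1.7615×10⁵ km.

apojove altitude ≈ 1.762×10⁵ km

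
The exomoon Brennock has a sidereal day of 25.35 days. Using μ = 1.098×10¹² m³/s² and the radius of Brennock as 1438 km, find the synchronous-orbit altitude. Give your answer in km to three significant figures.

T = 25.35 days = 2.190×10⁶ s.
A synchronous orbit has period T, so by Kepler's third law a = (μT²/4π²)^(1/3).
μT²/4π² = 1.098×10¹² × (2.190×10⁶)² / 39.48 = 1.334×10²³ m³.
a = 5.110×10⁷ m = 51099 km.
Altitude h = a − R = 51099 − 1438 = 49661 km.

h_sync ≈ 49700 km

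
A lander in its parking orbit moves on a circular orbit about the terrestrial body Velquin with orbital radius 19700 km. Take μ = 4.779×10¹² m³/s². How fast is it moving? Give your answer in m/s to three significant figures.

r = 19700 km = 1.970×10⁷ m.
For a circular orbit v = √(μ/r) = √(4.779×10¹² / 1.970×10⁷) = √(2.426×10⁵) = 492.5 m/s.

v ≈ 493 m/s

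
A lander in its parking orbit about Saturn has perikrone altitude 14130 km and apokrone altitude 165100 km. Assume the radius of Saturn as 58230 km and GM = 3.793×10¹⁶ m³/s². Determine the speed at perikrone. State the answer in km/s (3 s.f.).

v ≈ 28.1 km/s

r_p = 58230 + 14130 = 72360 km = 7.2360×10⁷ m.
r_a = 58230 + 165100 = 223330 km = 2.2333×10⁸ m.
Semi-major axis a = (r_p + r_a)/2 = 1.4784×10⁵ km = 1.478×10⁸ m.
Vis-viva: v² = μ(2/r − 1/a) = 3.793×10¹⁶ × (2.764×10⁻⁸ − 6.764×10⁻⁹) = 7.918×10⁸ m²/s².
v = 28140 m/s = 28.14 km/s.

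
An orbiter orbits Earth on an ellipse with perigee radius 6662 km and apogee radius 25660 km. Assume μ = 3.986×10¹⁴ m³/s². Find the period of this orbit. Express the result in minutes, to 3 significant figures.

Semi-major axis a = (r_p + r_a)/2 = (6662.0 + 25660)/2 = 16161 km = 1.616×10⁷ m.
By Kepler's third law T = 2π√(a³/μ) = 2π × 3.254×10³ = 2.045×10⁴ s.
= 340.8 minutes.

T ≈ 341 minutes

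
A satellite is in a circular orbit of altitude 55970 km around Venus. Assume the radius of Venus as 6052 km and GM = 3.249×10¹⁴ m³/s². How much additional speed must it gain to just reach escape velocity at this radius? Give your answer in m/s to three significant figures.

Δv ≈ 948 m/s

r = 6052 + 55970 = 62022 km = 6.2022×10⁷ m.
Circular speed v_c = √(μ/r) = 2289 m/s.
Escape speed v_esc = √(2μ/r) = √2 × v_c = 3237 m/s.
Δv = v_esc − v_c = 948.0 m/s.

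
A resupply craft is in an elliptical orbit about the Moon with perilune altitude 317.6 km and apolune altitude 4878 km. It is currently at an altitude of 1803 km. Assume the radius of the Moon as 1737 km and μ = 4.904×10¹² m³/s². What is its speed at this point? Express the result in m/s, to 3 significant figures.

r_p = 1737 + 317.6 = 2054.6 km = 2.0546×10⁶ m.
r_a = 1737 + 4878 = 6615.0 km = 6.6150×10⁶ m.
r = 1737 + 1803 = 3540.0 km = 3.540×10⁶ m.
Semi-major axis a = (r_p + r_a)/2 = 4334.8 km = 4.335×10⁶ m.
Vis-viva: v² = μ(2/r − 1/a) = 4.904×10¹² × (5.650×10⁻⁷ − 2.307×10⁻⁷) = 1.639×10⁶ m²/s².
v = 1280 m/s.

v ≈ 1280 m/s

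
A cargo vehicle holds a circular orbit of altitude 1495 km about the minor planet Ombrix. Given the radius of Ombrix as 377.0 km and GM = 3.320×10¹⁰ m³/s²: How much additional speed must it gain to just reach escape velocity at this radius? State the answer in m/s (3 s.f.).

r = 377.0 + 1495 = 1872.0 km = 1.8720×10⁶ m.
Circular speed v_c = √(μ/r) = 133.2 m/s.
Escape speed v_esc = √(2μ/r) = √2 × v_c = 188.3 m/s.
Δv = v_esc − v_c = 55.16 m/s.

Δv ≈ 55.2 m/s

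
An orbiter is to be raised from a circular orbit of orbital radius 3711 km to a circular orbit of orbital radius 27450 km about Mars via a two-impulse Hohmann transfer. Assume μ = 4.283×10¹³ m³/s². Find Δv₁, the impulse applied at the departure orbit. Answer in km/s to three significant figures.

Δv ≈ 1.11 km/s

r₁ = 3711 km = 3.711×10⁶ m.
r₂ = 27450 km = 2.745×10⁷ m.
Transfer ellipse a_t = (r₁ + r₂)/2 = 1.558×10⁷ m.
At r₁: circular v_c1 = √(μ/r₁) = 3397 m/s; transfer-periapsis v_p = √[μ(2/r₁ − 1/a_t)] = 4509 m/s.
Δv₁ = v_p − v_c1 = 1112 m/s.
= 1.112 km/s.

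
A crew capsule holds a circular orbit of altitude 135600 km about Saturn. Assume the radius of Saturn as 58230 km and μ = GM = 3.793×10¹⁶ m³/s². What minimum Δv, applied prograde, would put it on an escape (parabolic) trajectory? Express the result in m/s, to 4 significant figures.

Δv ≈ 5794 m/s

r = 58230 + 135600 = 193830 km = 1.9383×10⁸ m.
Circular speed v_c = √(μ/r) = 13990 m/s.
Escape speed v_esc = √(2μ/r) = √2 × v_c = 19780 m/s.
Δv = v_esc − v_c = 5794 m/s.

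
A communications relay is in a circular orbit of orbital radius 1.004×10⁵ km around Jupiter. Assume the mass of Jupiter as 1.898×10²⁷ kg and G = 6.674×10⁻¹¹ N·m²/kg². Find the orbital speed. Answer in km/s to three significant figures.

v ≈ 35.5 km/s

μ = GM = 6.674×10⁻¹¹ × 1.898×10²⁷ = 1.267×10¹⁷ m³/s².
r = 1.004×10⁵ km = 1.004×10⁸ m.
For a circular orbit v = √(μ/r) = √(1.267×10¹⁷ / 1.004×10⁸) = √(1.262×10⁹) = 35520 m/s.
That is 35.52 km/s.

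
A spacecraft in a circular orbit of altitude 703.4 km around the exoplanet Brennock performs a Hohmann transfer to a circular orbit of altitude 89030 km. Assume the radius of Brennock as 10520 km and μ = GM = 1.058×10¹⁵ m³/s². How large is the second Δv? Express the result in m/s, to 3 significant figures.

Δv ≈ 1790 m/s

r₁ = 10520 + 703.4 = 11223 km = 1.1223×10⁷ m.
r₂ = 10520 + 89030 = 99550 km = 9.9550×10⁷ m.
Transfer ellipse a_t = (r₁ + r₂)/2 = 5.539×10⁷ m.
At r₁: circular v_c1 = √(μ/r₁) = 9709 m/s; transfer-periapsis v_p = √[μ(2/r₁ − 1/a_t)] = 13020 m/s.
At r₂: circular v_c2 = √(μ/r₂) = 3260 m/s; transfer-apoapsis v_a = √[μ(2/r₂ − 1/a_t)] = 1468 m/s.
Δv₂ = v_c2 − v_a = 1793 m/s.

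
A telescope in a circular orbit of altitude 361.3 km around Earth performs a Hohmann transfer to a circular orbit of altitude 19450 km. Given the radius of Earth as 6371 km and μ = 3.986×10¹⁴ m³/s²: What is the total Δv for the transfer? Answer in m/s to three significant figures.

r₁ = 6371 + 361.3 = 6732.3 km = 6.7323×10⁶ m.
r₂ = 6371 + 19450 = 25821 km = 2.5821×10⁷ m.
Transfer ellipse a_t = (r₁ + r₂)/2 = 1.628×10⁷ m.
At r₁: circular v_c1 = √(μ/r₁) = 7695 m/s; transfer-perigee v_p = √[μ(2/r₁ − 1/a_t)] = 9691 m/s.
Δv₁ = v_p − v_c1 = 1997 m/s.
At r₂: circular v_c2 = √(μ/r₂) = 3929 m/s; transfer-apogee v_a = √[μ(2/r₂ − 1/a_t)] = 2527 m/s.
Δv₂ = v_c2 − v_a = 1402 m/s.
Total Δv = Δv₁ + Δv₂ = 3399 m/s.

Δv_total ≈ 3400 m/s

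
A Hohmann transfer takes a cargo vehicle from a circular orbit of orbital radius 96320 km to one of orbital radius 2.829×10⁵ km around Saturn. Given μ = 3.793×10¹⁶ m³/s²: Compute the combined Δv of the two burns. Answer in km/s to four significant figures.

Δv_total ≈ 7.721 km/s

r₁ = 96320 km = 9.632×10⁷ m.
r₂ = 2.829×10⁵ km = 2.829×10⁸ m.
Transfer ellipse a_t = (r₁ + r₂)/2 = 1.896×10⁸ m.
At r₁: circular v_c1 = √(μ/r₁) = 19840 m/s; transfer-perikrone v_p = √[μ(2/r₁ − 1/a_t)] = 24240 m/s.
Δv₁ = v_p − v_c1 = 4395 m/s.
At r₂: circular v_c2 = √(μ/r₂) = 11580 m/s; transfer-apokrone v_a = √[μ(2/r₂ − 1/a_t)] = 8253 m/s.
Δv₂ = v_c2 − v_a = 3326 m/s.
Total Δv = Δv₁ + Δv₂ = 7721 m/s = 7.721 km/s.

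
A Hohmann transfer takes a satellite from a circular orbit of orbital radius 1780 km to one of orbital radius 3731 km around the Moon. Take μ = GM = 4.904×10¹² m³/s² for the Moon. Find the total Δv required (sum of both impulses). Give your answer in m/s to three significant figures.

r₁ = 1780 km = 1.780×10⁶ m.
r₂ = 3731 km = 3.731×10⁶ m.
Transfer ellipse a_t = (r₁ + r₂)/2 = 2.756×10⁶ m.
At r₁: circular v_c1 = √(μ/r₁) = 1660 m/s; transfer-perilune v_p = √[μ(2/r₁ − 1/a_t)] = 1931 m/s.
Δv₁ = v_p − v_c1 = 271.6 m/s.
At r₂: circular v_c2 = √(μ/r₂) = 1146 m/s; transfer-apolune v_a = √[μ(2/r₂ − 1/a_t)] = 921.5 m/s.
Δv₂ = v_c2 − v_a = 225.0 m/s.
Total Δv = Δv₁ + Δv₂ = 496.6 m/s.

Δv_total ≈ 497 m/s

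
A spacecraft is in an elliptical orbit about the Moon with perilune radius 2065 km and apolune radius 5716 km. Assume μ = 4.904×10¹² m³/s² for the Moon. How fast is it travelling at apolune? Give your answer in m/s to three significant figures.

Semi-major axis a = (r_p + r_a)/2 = 3890.5 km = 3.890×10⁶ m.
Vis-viva: v² = μ(2/r − 1/a) = 4.904×10¹² × (3.499×10⁻⁷ − 2.570×10⁻⁷) = 4.554×10⁵ m²/s².
v = 674.8 m/s.

v ≈ 675 m/s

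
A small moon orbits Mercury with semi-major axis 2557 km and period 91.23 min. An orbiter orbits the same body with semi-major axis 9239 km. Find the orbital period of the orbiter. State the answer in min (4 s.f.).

Kepler's third law: T² ∝ a³, so T₂ = T₁ (a₂/a₁)^(3/2).
a₂/a₁ = 3.613, (a₂/a₁)^(3/2) = 6.868.
T₂ = 91.23 × 6.868 = 626.6 min.

T₂ ≈ 626.6 min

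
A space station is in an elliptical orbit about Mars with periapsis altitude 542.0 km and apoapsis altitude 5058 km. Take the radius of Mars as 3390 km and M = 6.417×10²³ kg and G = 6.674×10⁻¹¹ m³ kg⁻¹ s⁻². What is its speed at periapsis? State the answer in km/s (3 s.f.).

v ≈ 3.86 km/s

μ = GM = 6.674×10⁻¹¹ × 6.417×10²³ = 4.283×10¹³ m³/s².
r_p = 3390 + 542.0 = 3932.0 km = 3.9320×10⁶ m.
r_a = 3390 + 5058 = 8448.0 km = 8.4480×10⁶ m.
Semi-major axis a = (r_p + r_a)/2 = 6190.0 km = 6.190×10⁶ m.
Vis-viva: v² = μ(2/r − 1/a) = 4.283×10¹³ × (5.086×10⁻⁷ − 1.616×10⁻⁷) = 1.487×10⁷ m²/s².
v = 3856 m/s = 3.856 km/s.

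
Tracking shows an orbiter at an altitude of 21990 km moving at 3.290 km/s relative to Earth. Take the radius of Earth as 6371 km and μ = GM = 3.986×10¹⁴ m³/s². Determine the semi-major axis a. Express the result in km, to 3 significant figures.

r = 6371 + 21990 = 28361 km = 2.836×10⁷ m.
Vis-viva rearranged: 1/a = 2/r − v²/μ = 7.052×10⁻⁸ − 2.716×10⁻⁸ = 4.336×10⁻⁸ m⁻¹.
a = 2.306×10⁷ m = 23061 km.

a ≈ 23100 km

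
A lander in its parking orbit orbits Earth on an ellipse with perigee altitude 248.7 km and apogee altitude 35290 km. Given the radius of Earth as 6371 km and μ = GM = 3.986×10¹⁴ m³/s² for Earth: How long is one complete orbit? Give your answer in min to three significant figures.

T ≈ 622 min

r_p = 6371 + 248.7 = 6619.7 km = 6.6197×10⁶ m.
r_a = 6371 + 35290 = 41661 km = 4.1661×10⁷ m.
Semi-major axis a = (r_p + r_a)/2 = (6619.7 + 41661)/2 = 24140 km = 2.414×10⁷ m.
By Kepler's third law T = 2π√(a³/μ) = 2π × 5.941×10³ = 3.733×10⁴ s.
= 622.1 min.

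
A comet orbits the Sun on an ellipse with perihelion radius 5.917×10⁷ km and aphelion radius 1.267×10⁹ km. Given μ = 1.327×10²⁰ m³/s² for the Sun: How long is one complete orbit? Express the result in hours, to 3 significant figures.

T ≈ 81800 hours

Semi-major axis a = (r_p + r_a)/2 = (5.9170×10⁷ + 1.2670×10⁹)/2 = 6.6308×10⁸ km = 6.631×10¹¹ m.
By Kepler's third law T = 2π√(a³/μ) = 2π × 4.687×10⁷ = 2.945×10⁸ s.
= 81810 hours.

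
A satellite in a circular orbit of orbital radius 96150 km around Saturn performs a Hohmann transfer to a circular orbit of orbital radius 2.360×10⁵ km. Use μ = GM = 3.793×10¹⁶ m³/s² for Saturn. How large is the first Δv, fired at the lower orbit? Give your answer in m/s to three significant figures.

r₁ = 96150 km = 9.615×10⁷ m.
r₂ = 2.360×10⁵ km = 2.360×10⁸ m.
Transfer ellipse a_t = (r₁ + r₂)/2 = 1.661×10⁸ m.
At r₁: circular v_c1 = √(μ/r₁) = 19860 m/s; transfer-perikrone v_p = √[μ(2/r₁ − 1/a_t)] = 23680 m/s.
Δv₁ = v_p − v_c1 = 3815 m/s.

Δv ≈ 3810 m/s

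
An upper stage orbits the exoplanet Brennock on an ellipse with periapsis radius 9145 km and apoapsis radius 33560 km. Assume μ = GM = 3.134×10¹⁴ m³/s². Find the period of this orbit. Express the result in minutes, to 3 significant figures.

T ≈ 584 minutes

Semi-major axis a = (r_p + r_a)/2 = (9145.0 + 33560)/2 = 21352 km = 2.135×10⁷ m.
By Kepler's third law T = 2π√(a³/μ) = 2π × 5.573×10³ = 3.502×10⁴ s.
= 583.6 minutes.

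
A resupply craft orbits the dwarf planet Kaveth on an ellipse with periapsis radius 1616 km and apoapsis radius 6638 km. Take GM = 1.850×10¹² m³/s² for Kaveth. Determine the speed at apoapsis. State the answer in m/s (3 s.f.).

Semi-major axis a = (r_p + r_a)/2 = 4127.0 km = 4.127×10⁶ m.
Vis-viva: v² = μ(2/r − 1/a) = 1.850×10¹² × (3.013×10⁻⁷ − 2.423×10⁻⁷) = 1.091×10⁵ m²/s².
v = 330.3 m/s.

v ≈ 330 m/s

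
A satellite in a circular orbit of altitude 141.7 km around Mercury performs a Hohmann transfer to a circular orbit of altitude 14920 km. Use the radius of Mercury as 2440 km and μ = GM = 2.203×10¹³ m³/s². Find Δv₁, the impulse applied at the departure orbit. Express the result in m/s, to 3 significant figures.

r₁ = 2440 + 141.7 = 2581.7 km = 2.5817×10⁶ m.
r₂ = 2440 + 14920 = 17360 km = 1.7360×10⁷ m.
Transfer ellipse a_t = (r₁ + r₂)/2 = 9.971×10⁶ m.
At r₁: circular v_c1 = √(μ/r₁) = 2921 m/s; transfer-periherm v_p = √[μ(2/r₁ − 1/a_t)] = 3854 m/s.
Δv₁ = v_p − v_c1 = 933.3 m/s.

Δv ≈ 933 m/s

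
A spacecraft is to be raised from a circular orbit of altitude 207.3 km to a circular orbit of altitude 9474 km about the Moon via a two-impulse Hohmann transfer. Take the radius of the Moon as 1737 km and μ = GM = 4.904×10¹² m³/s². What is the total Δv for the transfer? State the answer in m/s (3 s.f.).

r₁ = 1737 + 207.3 = 1944.3 km = 1.9443×10⁶ m.
r₂ = 1737 + 9474 = 11211 km = 1.1211×10⁷ m.
Transfer ellipse a_t = (r₁ + r₂)/2 = 6.578×10⁶ m.
At r₁: circular v_c1 = √(μ/r₁) = 1588 m/s; transfer-perilune v_p = √[μ(2/r₁ − 1/a_t)] = 2073 m/s.
Δv₁ = v_p − v_c1 = 485.2 m/s.
At r₂: circular v_c2 = √(μ/r₂) = 661.4 m/s; transfer-apolune v_a = √[μ(2/r₂ − 1/a_t)] = 359.6 m/s.
Δv₂ = v_c2 − v_a = 301.8 m/s.
Total Δv = Δv₁ + Δv₂ = 787.0 m/s.

Δv_total ≈ 787 m/s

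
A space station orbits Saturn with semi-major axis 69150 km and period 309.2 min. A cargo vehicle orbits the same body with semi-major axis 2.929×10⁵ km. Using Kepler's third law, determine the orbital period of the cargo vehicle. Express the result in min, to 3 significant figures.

Kepler's third law: T² ∝ a³, so T₂ = T₁ (a₂/a₁)^(3/2).
a₂/a₁ = 4.236, (a₂/a₁)^(3/2) = 8.717.
T₂ = 309.2 × 8.717 = 2695 min.

T₂ ≈ 2700 min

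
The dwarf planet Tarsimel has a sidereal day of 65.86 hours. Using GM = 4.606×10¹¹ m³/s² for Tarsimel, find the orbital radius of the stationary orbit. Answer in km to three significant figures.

r_sync ≈ 8690 km

T = 65.86 hours = 2.371×10⁵ s.
A synchronous orbit has period T, so by Kepler's third law a = (μT²/4π²)^(1/3).
μT²/4π² = 4.606×10¹¹ × (2.371×10⁵)² / 39.48 = 6.559×10²⁰ m³.
a = 8.688×10⁶ m = 8688.4 km.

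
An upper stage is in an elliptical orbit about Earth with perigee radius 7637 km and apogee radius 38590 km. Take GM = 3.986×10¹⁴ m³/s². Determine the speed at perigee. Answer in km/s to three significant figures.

v ≈ 9.33 km/s

Semi-major axis a = (r_p + r_a)/2 = 23114 km = 2.311×10⁷ m.
Vis-viva: v² = μ(2/r − 1/a) = 3.986×10¹⁴ × (2.619×10⁻⁷ − 4.326×10⁻⁸) = 8.714×10⁷ m²/s².
v = 9335 m/s = 9.335 km/s.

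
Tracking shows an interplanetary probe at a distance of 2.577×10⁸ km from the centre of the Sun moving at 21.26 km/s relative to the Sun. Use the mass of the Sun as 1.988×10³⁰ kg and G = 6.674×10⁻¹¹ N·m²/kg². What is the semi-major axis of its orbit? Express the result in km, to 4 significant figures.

a ≈ 2.297×10⁸ km

μ = GM = 6.674×10⁻¹¹ × 1.988×10³⁰ = 1.327×10²⁰ m³/s².
r = 2.577×10¹¹ m.
Vis-viva rearranged: 1/a = 2/r − v²/μ = 7.761×10⁻¹² − 3.407×10⁻¹² = 4.354×10⁻¹² m⁻¹.
a = 2.297×10¹¹ m = 2.2966×10⁸ km.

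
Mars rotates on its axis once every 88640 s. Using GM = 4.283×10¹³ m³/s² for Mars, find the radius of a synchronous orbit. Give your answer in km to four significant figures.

r_sync ≈ 20430 km

A synchronous orbit has period T, so by Kepler's third law a = (μT²/4π²)^(1/3).
μT²/4π² = 4.283×10¹³ × (8.864×10⁴)² / 39.48 = 8.524×10²¹ m³.
a = 2.043×10⁷ m = 20428 km.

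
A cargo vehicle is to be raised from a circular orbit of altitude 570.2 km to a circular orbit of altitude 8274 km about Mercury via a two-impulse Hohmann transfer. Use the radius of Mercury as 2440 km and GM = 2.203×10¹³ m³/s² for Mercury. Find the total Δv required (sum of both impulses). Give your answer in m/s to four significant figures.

Δv_total ≈ 1159 m/s

r₁ = 2440 + 570.2 = 3010.2 km = 3.0102×10⁶ m.
r₂ = 2440 + 8274 = 10714 km = 1.0714×10⁷ m.
Transfer ellipse a_t = (r₁ + r₂)/2 = 6.862×10⁶ m.
At r₁: circular v_c1 = √(μ/r₁) = 2705 m/s; transfer-periherm v_p = √[μ(2/r₁ − 1/a_t)] = 3380 m/s.
Δv₁ = v_p − v_c1 = 675.0 m/s.
At r₂: circular v_c2 = √(μ/r₂) = 1434 m/s; transfer-apoherm v_a = √[μ(2/r₂ − 1/a_t)] = 949.7 m/s.
Δv₂ = v_c2 − v_a = 484.2 m/s.
Total Δv = Δv₁ + Δv₂ = 1159 m/s.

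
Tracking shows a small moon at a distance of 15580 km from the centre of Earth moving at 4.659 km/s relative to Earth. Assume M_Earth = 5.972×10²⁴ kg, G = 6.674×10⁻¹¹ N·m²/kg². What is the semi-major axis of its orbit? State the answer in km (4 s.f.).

μ = GM = 6.674×10⁻¹¹ × 5.972×10²⁴ = 3.986×10¹⁴ m³/s².
r = 1.558×10⁷ m.
Vis-viva rearranged: 1/a = 2/r − v²/μ = 1.284×10⁻⁷ − 5.446×10⁻⁸ = 7.391×10⁻⁸ m⁻¹.
a = 1.353×10⁷ m = 13530 km.

a ≈ 13530 km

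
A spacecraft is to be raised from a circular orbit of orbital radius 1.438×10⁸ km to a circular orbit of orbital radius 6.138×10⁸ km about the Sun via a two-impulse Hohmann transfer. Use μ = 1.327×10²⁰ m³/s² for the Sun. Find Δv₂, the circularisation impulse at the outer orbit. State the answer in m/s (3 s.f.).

r₁ = 1.438×10⁸ km = 1.438×10¹¹ m.
r₂ = 6.138×10⁸ km = 6.138×10¹¹ m.
Transfer ellipse a_t = (r₁ + r₂)/2 = 3.788×10¹¹ m.
At r₁: circular v_c1 = √(μ/r₁) = 30380 m/s; transfer-perihelion v_p = √[μ(2/r₁ − 1/a_t)] = 38670 m/s.
At r₂: circular v_c2 = √(μ/r₂) = 14700 m/s; transfer-aphelion v_a = √[μ(2/r₂ − 1/a_t)] = 9059 m/s.
Δv₂ = v_c2 − v_a = 5644 m/s.

Δv ≈ 5640 m/s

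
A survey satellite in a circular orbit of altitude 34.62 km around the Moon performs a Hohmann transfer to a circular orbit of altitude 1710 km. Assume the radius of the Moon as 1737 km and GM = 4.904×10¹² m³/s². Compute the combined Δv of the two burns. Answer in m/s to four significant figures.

r₁ = 1737 + 34.62 = 1771.6 km = 1.7716×10⁶ m.
r₂ = 1737 + 1710 = 3447.0 km = 3.4470×10⁶ m.
Transfer ellipse a_t = (r₁ + r₂)/2 = 2.609×10⁶ m.
At r₁: circular v_c1 = √(μ/r₁) = 1664 m/s; transfer-perilune v_p = √[μ(2/r₁ − 1/a_t)] = 1912 m/s.
Δv₁ = v_p − v_c1 = 248.5 m/s.
At r₂: circular v_c2 = √(μ/r₂) = 1193 m/s; transfer-apolune v_a = √[μ(2/r₂ − 1/a_t)] = 982.8 m/s.
Δv₂ = v_c2 − v_a = 209.9 m/s.
Total Δv = Δv₁ + Δv₂ = 458.4 m/s.

Δv_total ≈ 458.4 m/s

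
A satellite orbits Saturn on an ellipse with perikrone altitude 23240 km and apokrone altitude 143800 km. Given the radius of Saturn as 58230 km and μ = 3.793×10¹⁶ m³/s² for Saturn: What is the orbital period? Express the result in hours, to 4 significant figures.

T ≈ 15.12 hours

r_p = 58230 + 23240 = 81470 km = 8.1470×10⁷ m.
r_a = 58230 + 143800 = 202030 km = 2.0203×10⁸ m.
Semi-major axis a = (r_p + r_a)/2 = (81470 + 2.0203×10⁵)/2 = 1.4175×10⁵ km = 1.418×10⁸ m.
By Kepler's third law T = 2π√(a³/μ) = 2π × 8.665×10³ = 5.445×10⁴ s.
= 15.12 hours.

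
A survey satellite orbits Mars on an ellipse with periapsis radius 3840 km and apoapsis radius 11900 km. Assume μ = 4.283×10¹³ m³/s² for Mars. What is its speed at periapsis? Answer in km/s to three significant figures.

Semi-major axis a = (r_p + r_a)/2 = 7870.0 km = 7.870×10⁶ m.
Vis-viva: v² = μ(2/r − 1/a) = 4.283×10¹³ × (5.208×10⁻⁷ − 1.271×10⁻⁷) = 1.687×10⁷ m²/s².
v = 4107 m/s = 4.107 km/s.

v ≈ 4.11 km/s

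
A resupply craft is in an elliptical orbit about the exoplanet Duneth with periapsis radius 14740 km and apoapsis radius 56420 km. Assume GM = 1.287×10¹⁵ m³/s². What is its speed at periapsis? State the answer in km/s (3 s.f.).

v ≈ 11.8 km/s

Semi-major axis a = (r_p + r_a)/2 = 35580 km = 3.558×10⁷ m.
Vis-viva: v² = μ(2/r − 1/a) = 1.287×10¹⁵ × (1.357×10⁻⁷ − 2.811×10⁻⁸) = 1.385×10⁸ m²/s².
v = 11770 m/s = 11.77 km/s.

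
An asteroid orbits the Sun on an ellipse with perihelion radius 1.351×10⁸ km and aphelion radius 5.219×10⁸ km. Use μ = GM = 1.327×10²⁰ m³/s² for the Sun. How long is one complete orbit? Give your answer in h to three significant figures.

Semi-major axis a = (r_p + r_a)/2 = (1.3510×10⁸ + 5.2190×10⁸)/2 = 3.2850×10⁸ km = 3.285×10¹¹ m.
By Kepler's third law T = 2π√(a³/μ) = 2π × 1.634×10⁷ = 1.027×10⁸ s.
= 28530 h.

T ≈ 28500 h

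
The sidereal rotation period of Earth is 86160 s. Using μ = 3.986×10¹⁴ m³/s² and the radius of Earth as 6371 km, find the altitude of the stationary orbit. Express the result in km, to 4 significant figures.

h_sync ≈ 35790 km

A synchronous orbit has period T, so by Kepler's third law a = (μT²/4π²)^(1/3).
μT²/4π² = 3.986×10¹⁴ × (8.616×10⁴)² / 39.48 = 7.495×10²² m³.
a = 4.216×10⁷ m = 42163 km.
Altitude h = a − R = 42163 − 6371 = 35792 km.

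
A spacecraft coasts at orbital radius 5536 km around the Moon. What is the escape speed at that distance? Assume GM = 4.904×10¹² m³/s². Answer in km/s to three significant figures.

v_esc ≈ 1.33 km/s

r = 5536 km = 5.536×10⁶ m.
Escape speed v_esc = √(2μ/r) = √(2 × 4.904×10¹² / 5.536×10⁶) = √(1.772×10⁶) = 1331 m/s.
= 1.331 km/s.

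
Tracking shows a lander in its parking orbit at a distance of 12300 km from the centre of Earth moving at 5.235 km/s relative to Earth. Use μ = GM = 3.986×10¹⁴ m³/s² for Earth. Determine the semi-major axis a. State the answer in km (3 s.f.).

r = 1.230×10⁷ m.
Vis-viva rearranged: 1/a = 2/r − v²/μ = 1.626×10⁻⁷ − 6.875×10⁻⁸ = 9.385×10⁻⁸ m⁻¹.
a = 1.066×10⁷ m = 10656 km.

a ≈ 10700 km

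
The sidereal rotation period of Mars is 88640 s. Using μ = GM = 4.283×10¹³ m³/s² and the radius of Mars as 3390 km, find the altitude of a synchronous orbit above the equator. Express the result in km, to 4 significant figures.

A synchronous orbit has period T, so by Kepler's third law a = (μT²/4π²)^(1/3).
μT²/4π² = 4.283×10¹³ × (8.864×10⁴)² / 39.48 = 8.524×10²¹ m³.
a = 2.043×10⁷ m = 20428 km.
Altitude h = a − R = 20428 − 3390 = 17038 km.

h_sync ≈ 17040 km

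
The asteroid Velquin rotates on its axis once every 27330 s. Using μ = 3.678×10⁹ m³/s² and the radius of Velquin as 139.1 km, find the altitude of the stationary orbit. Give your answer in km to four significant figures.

A synchronous orbit has period T, so by Kepler's third law a = (μT²/4π²)^(1/3).
μT²/4π² = 3.678×10⁹ × (2.733×10⁴)² / 39.48 = 6.959×10¹⁶ m³.
a = 4.113×10⁵ m = 411.32 km.
Altitude h = a − R = 411.32 − 139.1 = 272.22 km.

h_sync ≈ 272.2 km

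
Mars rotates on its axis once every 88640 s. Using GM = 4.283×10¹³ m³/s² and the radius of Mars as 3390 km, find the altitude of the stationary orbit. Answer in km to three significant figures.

h_sync ≈ 17000 km

A synchronous orbit has period T, so by Kepler's third law a = (μT²/4π²)^(1/3).
μT²/4π² = 4.283×10¹³ × (8.864×10⁴)² / 39.48 = 8.524×10²¹ m³.
a = 2.043×10⁷ m = 20428 km.
Altitude h = a − R = 20428 − 3390 = 17038 km.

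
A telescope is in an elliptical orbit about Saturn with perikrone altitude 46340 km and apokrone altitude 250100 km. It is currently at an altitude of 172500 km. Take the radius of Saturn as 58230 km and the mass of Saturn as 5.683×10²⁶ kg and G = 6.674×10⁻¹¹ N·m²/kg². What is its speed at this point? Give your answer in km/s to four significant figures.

μ = GM = 6.674×10⁻¹¹ × 5.683×10²⁶ = 3.793×10¹⁶ m³/s².
r_p = 58230 + 46340 = 104570 km = 1.0457×10⁸ m.
r_a = 58230 + 250100 = 308330 km = 3.0833×10⁸ m.
r = 58230 + 172500 = 2.3073×10⁵ km = 2.307×10⁸ m.
Semi-major axis a = (r_p + r_a)/2 = 2.0645×10⁵ km = 2.064×10⁸ m.
Vis-viva: v² = μ(2/r − 1/a) = 3.793×10¹⁶ × (8.668×10⁻⁹ − 4.844×10⁻⁹) = 1.451×10⁸ m²/s².
v = 12040 m/s = 12.04 km/s.

v ≈ 12.04 km/s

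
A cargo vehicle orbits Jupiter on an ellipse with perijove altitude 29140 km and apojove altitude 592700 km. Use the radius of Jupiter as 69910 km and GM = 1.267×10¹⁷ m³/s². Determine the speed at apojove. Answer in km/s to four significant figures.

v ≈ 7.052 km/s

r_p = 69910 + 29140 = 99050 km = 9.9050×10⁷ m.
r_a = 69910 + 592700 = 662610 km = 6.6261×10⁸ m.
Semi-major axis a = (r_p + r_a)/2 = 3.8083×10⁵ km = 3.808×10⁸ m.
Vis-viva: v² = μ(2/r − 1/a) = 1.267×10¹⁷ × (3.018×10⁻⁹ − 2.626×10⁻⁹) = 4.973×10⁷ m²/s².
v = 7052 m/s = 7.052 km/s.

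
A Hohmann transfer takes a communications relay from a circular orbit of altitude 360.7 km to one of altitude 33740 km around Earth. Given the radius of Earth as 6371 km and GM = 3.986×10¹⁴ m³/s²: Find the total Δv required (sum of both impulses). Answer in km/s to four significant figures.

r₁ = 6371 + 360.7 = 6731.7 km = 6.7317×10⁶ m.
r₂ = 6371 + 33740 = 40111 km = 4.0111×10⁷ m.
Transfer ellipse a_t = (r₁ + r₂)/2 = 2.342×10⁷ m.
At r₁: circular v_c1 = √(μ/r₁) = 7695 m/s; transfer-perigee v_p = √[μ(2/r₁ − 1/a_t)] = 10070 m/s.
Δv₁ = v_p − v_c1 = 2375 m/s.
At r₂: circular v_c2 = √(μ/r₂) = 3152 m/s; transfer-apogee v_a = √[μ(2/r₂ − 1/a_t)] = 1690 m/s.
Δv₂ = v_c2 − v_a = 1462 m/s.
Total Δv = Δv₁ + Δv₂ = 3837 m/s = 3.837 km/s.

Δv_total ≈ 3.837 km/s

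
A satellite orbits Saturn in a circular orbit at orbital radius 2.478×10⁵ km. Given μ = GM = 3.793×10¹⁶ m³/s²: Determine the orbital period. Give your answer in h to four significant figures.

r = 2.478×10⁵ km = 2.478×10⁸ m.
Kepler's third law: T = 2π√(r³/μ) = 2π√((2.478×10⁸)³ / 3.793×10¹⁶).
r³/μ = 4.012×10⁸ s², so T = 2π × 2.003×10⁴ = 1.258×10⁵ s.
Converting: 1.258×10⁵ s ÷ 3600 = 34.96 h.

T ≈ 34.96 h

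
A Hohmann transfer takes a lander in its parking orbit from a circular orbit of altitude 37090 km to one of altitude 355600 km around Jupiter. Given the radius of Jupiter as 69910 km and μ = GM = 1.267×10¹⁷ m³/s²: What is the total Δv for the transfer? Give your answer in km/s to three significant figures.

r₁ = 69910 + 37090 = 107000 km = 1.0700×10⁸ m.
r₂ = 69910 + 355600 = 425510 km = 4.2551×10⁸ m.
Transfer ellipse a_t = (r₁ + r₂)/2 = 2.663×10⁸ m.
At r₁: circular v_c1 = √(μ/r₁) = 34410 m/s; transfer-perijove v_p = √[μ(2/r₁ − 1/a_t)] = 43500 m/s.
Δv₁ = v_p − v_c1 = 9090 m/s.
At r₂: circular v_c2 = √(μ/r₂) = 17260 m/s; transfer-apojove v_a = √[μ(2/r₂ − 1/a_t)] = 10940 m/s.
Δv₂ = v_c2 − v_a = 6317 m/s.
Total Δv = Δv₁ + Δv₂ = 15410 m/s = 15.41 km/s.

Δv_total ≈ 15.4 km/s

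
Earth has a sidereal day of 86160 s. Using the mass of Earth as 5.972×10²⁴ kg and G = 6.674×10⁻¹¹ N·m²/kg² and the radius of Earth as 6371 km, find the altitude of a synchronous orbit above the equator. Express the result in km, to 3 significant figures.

μ = GM = 6.674×10⁻¹¹ × 5.972×10²⁴ = 3.986×10¹⁴ m³/s².
A synchronous orbit has period T, so by Kepler's third law a = (μT²/4π²)^(1/3).
μT²/4π² = 3.986×10¹⁴ × (8.616×10⁴)² / 39.48 = 7.495×10²² m³.
a = 4.216×10⁷ m = 42162 km.
Altitude h = a − R = 42162 − 6371 = 35791 km.

h_sync ≈ 35800 km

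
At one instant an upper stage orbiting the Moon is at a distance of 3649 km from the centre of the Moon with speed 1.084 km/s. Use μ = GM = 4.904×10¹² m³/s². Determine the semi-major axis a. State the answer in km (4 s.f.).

a ≈ 3242 km

r = 3.649×10⁶ m.
Specific orbital energy ε = v²/2 − μ/r = (1084)²/2 − 4.904×10¹²/3.649×10⁶ = -7.564×10⁵ J/kg.
Since ε = −μ/(2a), a = −μ/(2ε) = 3.242×10⁶ m = 3241.7 km.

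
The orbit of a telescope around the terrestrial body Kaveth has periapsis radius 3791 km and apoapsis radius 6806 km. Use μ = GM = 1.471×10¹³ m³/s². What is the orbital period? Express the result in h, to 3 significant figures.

Semi-major axis a = (r_p + r_a)/2 = (3791.0 + 6806.0)/2 = 5298.5 km = 5.298×10⁶ m.
By Kepler's third law T = 2π√(a³/μ) = 2π × 3.180×10³ = 1.998×10⁴ s.
= 5.550 h.

T ≈ 5.55 h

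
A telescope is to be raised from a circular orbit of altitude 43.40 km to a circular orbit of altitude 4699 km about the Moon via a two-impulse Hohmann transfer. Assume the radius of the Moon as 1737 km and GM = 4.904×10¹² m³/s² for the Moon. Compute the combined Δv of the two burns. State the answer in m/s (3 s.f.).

Δv_total ≈ 716 m/s

r₁ = 1737 + 43.40 = 1780.4 km = 1.7804×10⁶ m.
r₂ = 1737 + 4699 = 6436.0 km = 6.4360×10⁶ m.
Transfer ellipse a_t = (r₁ + r₂)/2 = 4.108×10⁶ m.
At r₁: circular v_c1 = √(μ/r₁) = 1660 m/s; transfer-perilune v_p = √[μ(2/r₁ − 1/a_t)] = 2077 m/s.
Δv₁ = v_p − v_c1 = 417.6 m/s.
At r₂: circular v_c2 = √(μ/r₂) = 872.9 m/s; transfer-apolune v_a = √[μ(2/r₂ − 1/a_t)] = 574.6 m/s.
Δv₂ = v_c2 − v_a = 298.3 m/s.
Total Δv = Δv₁ + Δv₂ = 715.9 m/s.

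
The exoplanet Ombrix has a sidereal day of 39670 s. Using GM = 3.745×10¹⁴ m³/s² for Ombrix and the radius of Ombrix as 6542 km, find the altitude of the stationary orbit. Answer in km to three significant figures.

h_sync ≈ 18100 km

A synchronous orbit has period T, so by Kepler's third law a = (μT²/4π²)^(1/3).
μT²/4π² = 3.745×10¹⁴ × (3.967×10⁴)² / 39.48 = 1.493×10²² m³.
a = 2.462×10⁷ m = 24623 km.
Altitude h = a − R = 24623 − 6542 = 18081 km.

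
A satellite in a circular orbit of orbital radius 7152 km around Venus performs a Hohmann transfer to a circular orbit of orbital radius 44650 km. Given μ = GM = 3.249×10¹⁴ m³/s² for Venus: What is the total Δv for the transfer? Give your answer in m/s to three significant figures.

Δv_total ≈ 3390 m/s

r₁ = 7152 km = 7.152×10⁶ m.
r₂ = 44650 km = 4.465×10⁷ m.
Transfer ellipse a_t = (r₁ + r₂)/2 = 2.590×10⁷ m.
At r₁: circular v_c1 = √(μ/r₁) = 6740 m/s; transfer-periapsis v_p = √[μ(2/r₁ − 1/a_t)] = 8849 m/s.
Δv₁ = v_p − v_c1 = 2109 m/s.
At r₂: circular v_c2 = √(μ/r₂) = 2698 m/s; transfer-apoapsis v_a = √[μ(2/r₂ − 1/a_t)] = 1417 m/s.
Δv₂ = v_c2 − v_a = 1280 m/s.
Total Δv = Δv₁ + Δv₂ = 3389 m/s.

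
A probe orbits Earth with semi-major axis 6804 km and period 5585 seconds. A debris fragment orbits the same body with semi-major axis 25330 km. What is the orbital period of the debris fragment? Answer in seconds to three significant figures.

Kepler's third law: T² ∝ a³, so T₂ = T₁ (a₂/a₁)^(3/2).
a₂/a₁ = 3.723, (a₂/a₁)^(3/2) = 7.183.
T₂ = 5585 × 7.183 = 40120 seconds.

T₂ ≈ 40100 seconds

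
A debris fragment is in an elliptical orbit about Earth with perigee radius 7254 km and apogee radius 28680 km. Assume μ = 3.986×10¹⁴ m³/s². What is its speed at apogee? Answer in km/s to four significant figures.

Semi-major axis a = (r_p + r_a)/2 = 17967 km = 1.797×10⁷ m.
Vis-viva: v² = μ(2/r − 1/a) = 3.986×10¹⁴ × (6.974×10⁻⁸ − 5.566×10⁻⁸) = 5.611×10⁶ m²/s².
v = 2369 m/s = 2.369 km/s.

v ≈ 2.369 km/s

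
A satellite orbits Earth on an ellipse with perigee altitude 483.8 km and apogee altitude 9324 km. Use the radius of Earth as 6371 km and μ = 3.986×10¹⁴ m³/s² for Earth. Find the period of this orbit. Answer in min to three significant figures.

T ≈ 199 min

r_p = 6371 + 483.8 = 6854.8 km = 6.8548×10⁶ m.
r_a = 6371 + 9324 = 15695 km = 1.5695×10⁷ m.
Semi-major axis a = (r_p + r_a)/2 = (6854.8 + 15695)/2 = 11275 km = 1.127×10⁷ m.
By Kepler's third law T = 2π√(a³/μ) = 2π × 1.896×10³ = 1.191×10⁴ s.
= 198.6 min.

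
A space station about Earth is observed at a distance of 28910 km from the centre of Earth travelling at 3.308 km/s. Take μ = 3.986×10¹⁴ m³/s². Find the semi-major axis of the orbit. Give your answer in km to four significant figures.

r = 2.891×10⁷ m.
Vis-viva rearranged: 1/a = 2/r − v²/μ = 6.918×10⁻⁸ − 2.745×10⁻⁸ = 4.173×10⁻⁸ m⁻¹.
a = 2.397×10⁷ m = 23965 km.

a ≈ 23970 km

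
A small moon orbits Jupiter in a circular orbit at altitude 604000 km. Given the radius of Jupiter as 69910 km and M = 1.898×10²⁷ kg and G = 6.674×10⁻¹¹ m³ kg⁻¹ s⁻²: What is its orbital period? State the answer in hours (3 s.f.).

T ≈ 85.8 hours

μ = GM = 6.674×10⁻¹¹ × 1.898×10²⁷ = 1.267×10¹⁷ m³/s².
r = 69910 + 604000 = 673910 km = 6.7391×10⁸ m.
Kepler's third law: T = 2π√(r³/μ) = 2π√((6.739×10⁸)³ / 1.267×10¹⁷).
r³/μ = 2.416×10⁹ s², so T = 2π × 4.915×10⁴ = 3.088×10⁵ s.
Converting: 3.088×10⁵ s ÷ 3600 = 85.79 hours.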